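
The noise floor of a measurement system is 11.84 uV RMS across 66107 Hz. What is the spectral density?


Noise spectral density = Vrms / sqrt(BW).
NSD = 11.84 / sqrt(66107)
NSD = 11.84 / 257.1128
NSD = 0.046 uV/sqrt(Hz)

0.046 uV/sqrt(Hz)


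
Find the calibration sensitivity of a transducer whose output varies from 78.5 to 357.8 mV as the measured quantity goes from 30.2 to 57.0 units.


Sensitivity = (y2 - y1) / (x2 - x1).
S = (357.8 - 78.5) / (57.0 - 30.2)
S = 279.3 / 26.8
S = 10.4216 mV/unit

10.4216 mV/unit


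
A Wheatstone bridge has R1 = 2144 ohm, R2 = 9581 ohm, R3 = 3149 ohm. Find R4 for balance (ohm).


At balance: R1*R4 = R2*R3, so R4 = R2*R3/R1.
R4 = 9581 * 3149 / 2144
R4 = 30170569 / 2144
R4 = 14072.09 ohm

14072.09 ohm


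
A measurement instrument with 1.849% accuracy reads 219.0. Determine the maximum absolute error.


Absolute error = (accuracy% / 100) * reading.
Error = (1.849 / 100) * 219.0
Error = 0.01849 * 219.0
Error = 4.0493

4.0493


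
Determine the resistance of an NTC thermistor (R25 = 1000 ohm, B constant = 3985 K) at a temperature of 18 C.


NTC thermistor equation: Rt = R25 * exp(B * (1/T - 1/T25)).
T in Kelvin: 291.15 K, T25 = 298.15 K
1/T - 1/T25 = 1/291.15 - 1/298.15 = 8.064e-05
B * (1/T - 1/T25) = 3985 * 8.064e-05 = 0.3213
Rt = 1000 * exp(0.3213) = 1379.0 ohm

1379.0 ohm


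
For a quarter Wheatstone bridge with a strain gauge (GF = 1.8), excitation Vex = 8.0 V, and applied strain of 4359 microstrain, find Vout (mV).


Quarter bridge output: Vout = (GF * epsilon * Vex) / 4.
Vout = (1.8 * 4359e-6 * 8.0) / 4
Vout = 0.0627696 / 4 V
Vout = 0.0156924 V = 15.6924 mV

15.6924 mV


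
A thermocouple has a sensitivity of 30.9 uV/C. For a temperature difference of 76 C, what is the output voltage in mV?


The thermocouple output V = sensitivity * dT.
V = 30.9 uV/C * 76 C
V = 2348.4 uV
V = 2.348 mV

2.348 mV


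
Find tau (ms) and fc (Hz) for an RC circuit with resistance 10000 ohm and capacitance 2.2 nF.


Time constant: tau = R * C.
tau = 10000 * 2.20e-09 = 2.2e-05 s
tau = 0.022 ms
Cutoff frequency: fc = 1 / (2*pi*R*C).
fc = 1 / (2*pi*2.2e-05) = 7234.32 Hz

tau = 0.022 ms, fc = 7234.32 Hz


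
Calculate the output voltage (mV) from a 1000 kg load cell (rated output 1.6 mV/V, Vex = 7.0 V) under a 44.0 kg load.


Vout = rated_output * Vex * (load / capacity).
Vout = 1.6 * 7.0 * (44.0 / 1000)
Vout = 1.6 * 7.0 * 0.044
Vout = 0.493 mV

0.493 mV


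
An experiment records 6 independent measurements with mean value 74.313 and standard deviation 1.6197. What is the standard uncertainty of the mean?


The standard uncertainty for Type A evaluation is u = s / sqrt(n).
u = 1.6197 / sqrt(6)
u = 1.6197 / 2.4495
u = 0.6612

0.6612


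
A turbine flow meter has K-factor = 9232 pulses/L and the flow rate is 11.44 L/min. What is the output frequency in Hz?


Frequency = K * Q / 60 (converting L/min to L/s).
f = 9232 * 11.44 / 60
f = 105614.08 / 60
f = 1760.23 Hz

1760.23 Hz


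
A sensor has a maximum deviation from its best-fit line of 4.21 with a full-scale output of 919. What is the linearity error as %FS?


Linearity error = (max deviation / full scale) * 100%.
Linearity = (4.21 / 919) * 100
Linearity = 0.458 %FS

0.458 %FS


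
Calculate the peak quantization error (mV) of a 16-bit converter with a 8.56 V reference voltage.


The maximum quantization error is +/- LSB/2.
LSB = Vref / 2^n = 8.56 / 65536 = 0.00013062 V
Max error = LSB / 2 = 0.00013062 / 2 = 6.531e-05 V
Max error = 0.0653 mV

0.0653 mV


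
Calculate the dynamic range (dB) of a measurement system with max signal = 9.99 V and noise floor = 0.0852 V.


Dynamic range = 20 * log10(Vmax / Vnoise).
DR = 20 * log10(9.99 / 0.0852)
DR = 20 * log10(117.25)
DR = 41.38 dB

41.38 dB


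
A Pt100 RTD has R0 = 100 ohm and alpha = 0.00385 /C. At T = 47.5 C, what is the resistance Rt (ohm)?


The RTD equation: Rt = R0 * (1 + alpha * T).
Rt = 100 * (1 + 0.00385 * 47.5)
Rt = 100 * (1 + 0.182875)
Rt = 100 * 1.182875
Rt = 118.288 ohm

118.288 ohm


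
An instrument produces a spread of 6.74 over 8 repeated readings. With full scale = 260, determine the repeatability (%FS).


Repeatability = (spread / full scale) * 100%.
R = (6.74 / 260) * 100
R = 2.592 %FS

2.592 %FS


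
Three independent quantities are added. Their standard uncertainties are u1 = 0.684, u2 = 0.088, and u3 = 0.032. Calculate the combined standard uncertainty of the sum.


For a sum of independent quantities, uc = sqrt(u1^2 + u2^2 + u3^2).
uc = sqrt(0.684^2 + 0.088^2 + 0.032^2)
uc = sqrt(0.467856 + 0.007744 + 0.001024)
uc = 0.6904

0.6904


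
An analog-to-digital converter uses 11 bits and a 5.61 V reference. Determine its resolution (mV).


The resolution (LSB) of an ADC is Vref / 2^n.
LSB = 5.61 / 2^11
LSB = 5.61 / 2048
LSB = 0.00273926 V = 2.73925781 mV

2.73925781 mV


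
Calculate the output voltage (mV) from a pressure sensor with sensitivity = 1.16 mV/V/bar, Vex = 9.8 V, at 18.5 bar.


Output = sensitivity * Vex * P.
Vout = 1.16 * 9.8 * 18.5
Vout = 11.368 * 18.5
Vout = 210.31 mV

210.31 mV


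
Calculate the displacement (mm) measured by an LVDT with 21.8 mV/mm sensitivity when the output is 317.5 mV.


Displacement = Vout / sensitivity.
d = 317.5 / 21.8
d = 14.564 mm

14.564 mm


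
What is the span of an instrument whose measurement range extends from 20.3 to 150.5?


Span = upper range - lower range.
Span = 150.5 - (20.3)
Span = 130.2

130.2


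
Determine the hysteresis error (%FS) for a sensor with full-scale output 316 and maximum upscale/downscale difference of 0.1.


Hysteresis = (max difference / full scale) * 100%.
H = (0.1 / 316) * 100
H = 0.032 %FS

0.032 %FS


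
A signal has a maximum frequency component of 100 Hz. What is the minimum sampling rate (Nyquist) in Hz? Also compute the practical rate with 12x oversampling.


By Nyquist theorem, fs_min = 2 * fmax.
fs_min = 2 * 100 = 200 Hz
Practical rate = 12 * fs_min = 12 * 200 = 2400 Hz

fs_min = 200 Hz, fs_practical = 2400 Hz


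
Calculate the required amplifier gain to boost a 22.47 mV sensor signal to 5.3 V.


Gain = Vout / Vin (converting to same units).
G = 5.3 V / 22.47 mV
G = 5300.0 mV / 22.47 mV
G = 235.87

235.87


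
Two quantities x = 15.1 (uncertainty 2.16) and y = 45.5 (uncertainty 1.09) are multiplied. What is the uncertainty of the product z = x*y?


For a product z = x*y, the relative uncertainty is:
uz/z = sqrt((ux/x)^2 + (uy/y)^2)
Relative uncertainties: ux/x = 2.16/15.1 = 0.143046
uy/y = 1.09/45.5 = 0.023956
z = 15.1 * 45.5 = 687.0
uz = 687.0 * sqrt(0.143046^2 + 0.023956^2) = 99.649

99.649


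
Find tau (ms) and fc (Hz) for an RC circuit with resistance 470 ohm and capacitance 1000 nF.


Time constant: tau = R * C.
tau = 470 * 1.00e-06 = 0.00047 s
tau = 0.47 ms
Cutoff frequency: fc = 1 / (2*pi*R*C).
fc = 1 / (2*pi*0.00047) = 338.63 Hz

tau = 0.47 ms, fc = 338.63 Hz


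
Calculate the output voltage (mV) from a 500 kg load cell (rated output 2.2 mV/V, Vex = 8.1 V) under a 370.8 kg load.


Vout = rated_output * Vex * (load / capacity).
Vout = 2.2 * 8.1 * (370.8 / 500)
Vout = 2.2 * 8.1 * 0.7416
Vout = 13.215 mV

13.215 mV


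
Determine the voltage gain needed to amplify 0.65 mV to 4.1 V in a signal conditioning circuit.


Gain = Vout / Vin (converting to same units).
G = 4.1 V / 0.65 mV
G = 4100.0 mV / 0.65 mV
G = 6307.69

6307.69


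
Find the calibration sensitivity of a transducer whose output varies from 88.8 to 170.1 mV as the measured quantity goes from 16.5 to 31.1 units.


Sensitivity = (y2 - y1) / (x2 - x1).
S = (170.1 - 88.8) / (31.1 - 16.5)
S = 81.3 / 14.6
S = 5.5685 mV/unit

5.5685 mV/unit


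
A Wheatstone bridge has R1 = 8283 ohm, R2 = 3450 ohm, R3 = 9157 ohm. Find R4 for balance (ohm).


At balance: R1*R4 = R2*R3, so R4 = R2*R3/R1.
R4 = 3450 * 9157 / 8283
R4 = 31591650 / 8283
R4 = 3814.03 ohm

3814.03 ohm


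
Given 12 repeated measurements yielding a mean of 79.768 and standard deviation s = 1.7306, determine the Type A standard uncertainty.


The standard uncertainty for Type A evaluation is u = s / sqrt(n).
u = 1.7306 / sqrt(12)
u = 1.7306 / 3.4641
u = 0.4996

0.4996


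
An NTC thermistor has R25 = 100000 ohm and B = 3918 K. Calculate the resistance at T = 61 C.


NTC thermistor equation: Rt = R25 * exp(B * (1/T - 1/T25)).
T in Kelvin: 334.15 K, T25 = 298.15 K
1/T - 1/T25 = 1/334.15 - 1/298.15 = -0.00036135
B * (1/T - 1/T25) = 3918 * -0.00036135 = -1.4158
Rt = 100000 * exp(-1.4158) = 24274.0 ohm

24274.0 ohm


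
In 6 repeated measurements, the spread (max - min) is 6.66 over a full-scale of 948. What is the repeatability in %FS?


Repeatability = (spread / full scale) * 100%.
R = (6.66 / 948) * 100
R = 0.703 %FS

0.703 %FS


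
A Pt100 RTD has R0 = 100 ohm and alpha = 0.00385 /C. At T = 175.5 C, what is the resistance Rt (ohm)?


The RTD equation: Rt = R0 * (1 + alpha * T).
Rt = 100 * (1 + 0.00385 * 175.5)
Rt = 100 * (1 + 0.675675)
Rt = 100 * 1.675675
Rt = 167.567 ohm

167.567 ohm


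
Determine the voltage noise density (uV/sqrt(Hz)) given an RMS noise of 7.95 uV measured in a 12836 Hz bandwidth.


Noise spectral density = Vrms / sqrt(BW).
NSD = 7.95 / sqrt(12836)
NSD = 7.95 / 113.2961
NSD = 0.0702 uV/sqrt(Hz)

0.0702 uV/sqrt(Hz)


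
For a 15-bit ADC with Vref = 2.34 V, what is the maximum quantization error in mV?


The maximum quantization error is +/- LSB/2.
LSB = Vref / 2^n = 2.34 / 32768 = 7.141e-05 V
Max error = LSB / 2 = 7.141e-05 / 2 = 3.571e-05 V
Max error = 0.0357 mV

0.0357 mV


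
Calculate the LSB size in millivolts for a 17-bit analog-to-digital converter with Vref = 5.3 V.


The resolution (LSB) of an ADC is Vref / 2^n.
LSB = 5.3 / 2^17
LSB = 5.3 / 131072
LSB = 4.044e-05 V = 0.04043579 mV

0.04043579 mV


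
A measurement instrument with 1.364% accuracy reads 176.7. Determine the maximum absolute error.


Absolute error = (accuracy% / 100) * reading.
Error = (1.364 / 100) * 176.7
Error = 0.01364 * 176.7
Error = 2.4102

2.4102


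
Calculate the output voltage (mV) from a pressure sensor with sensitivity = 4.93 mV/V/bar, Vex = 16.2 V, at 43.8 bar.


Output = sensitivity * Vex * P.
Vout = 4.93 * 16.2 * 43.8
Vout = 79.866 * 43.8
Vout = 3498.13 mV

3498.13 mV


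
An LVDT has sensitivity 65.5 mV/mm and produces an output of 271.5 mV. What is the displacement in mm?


Displacement = Vout / sensitivity.
d = 271.5 / 65.5
d = 4.145 mm

4.145 mm


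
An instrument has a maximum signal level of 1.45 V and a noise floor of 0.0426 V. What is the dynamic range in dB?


Dynamic range = 20 * log10(Vmax / Vnoise).
DR = 20 * log10(1.45 / 0.0426)
DR = 20 * log10(34.04)
DR = 30.64 dB

30.64 dB


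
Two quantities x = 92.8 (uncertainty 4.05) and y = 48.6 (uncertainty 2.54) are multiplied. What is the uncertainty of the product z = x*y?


For a product z = x*y, the relative uncertainty is:
uz/z = sqrt((ux/x)^2 + (uy/y)^2)
Relative uncertainties: ux/x = 4.05/92.8 = 0.043642
uy/y = 2.54/48.6 = 0.052263
z = 92.8 * 48.6 = 4510.1
uz = 4510.1 * sqrt(0.043642^2 + 0.052263^2) = 307.087

307.087


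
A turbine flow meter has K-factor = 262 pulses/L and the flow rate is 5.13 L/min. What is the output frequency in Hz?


Frequency = K * Q / 60 (converting L/min to L/s).
f = 262 * 5.13 / 60
f = 1344.06 / 60
f = 22.4 Hz

22.4 Hz


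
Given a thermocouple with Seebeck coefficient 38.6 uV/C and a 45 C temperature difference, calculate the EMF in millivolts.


The thermocouple output V = sensitivity * dT.
V = 38.6 uV/C * 45 C
V = 1737.0 uV
V = 1.737 mV

1.737 mV


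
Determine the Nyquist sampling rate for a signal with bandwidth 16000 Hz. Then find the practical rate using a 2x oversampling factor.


By Nyquist theorem, fs_min = 2 * fmax.
fs_min = 2 * 16000 = 32000 Hz
Practical rate = 2 * fs_min = 2 * 32000 = 64000 Hz

fs_min = 32000 Hz, fs_practical = 64000 Hz


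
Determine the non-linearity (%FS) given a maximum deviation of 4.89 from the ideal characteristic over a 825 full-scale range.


Linearity error = (max deviation / full scale) * 100%.
Linearity = (4.89 / 825) * 100
Linearity = 0.593 %FS

0.593 %FS


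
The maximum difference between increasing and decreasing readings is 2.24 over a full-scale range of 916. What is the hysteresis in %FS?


Hysteresis = (max difference / full scale) * 100%.
H = (2.24 / 916) * 100
H = 0.245 %FS

0.245 %FS


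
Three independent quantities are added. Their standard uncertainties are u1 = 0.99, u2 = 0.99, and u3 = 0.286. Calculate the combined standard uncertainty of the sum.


For a sum of independent quantities, uc = sqrt(u1^2 + u2^2 + u3^2).
uc = sqrt(0.99^2 + 0.99^2 + 0.286^2)
uc = sqrt(0.9801 + 0.9801 + 0.081796)
uc = 1.429

1.429


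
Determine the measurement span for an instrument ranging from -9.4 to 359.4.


Span = upper range - lower range.
Span = 359.4 - (-9.4)
Span = 368.8

368.8


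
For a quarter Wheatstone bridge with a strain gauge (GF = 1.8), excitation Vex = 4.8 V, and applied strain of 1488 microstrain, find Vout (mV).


Quarter bridge output: Vout = (GF * epsilon * Vex) / 4.
Vout = (1.8 * 1488e-6 * 4.8) / 4
Vout = 0.01285632 / 4 V
Vout = 0.00321408 V = 3.2141 mV

3.2141 mV


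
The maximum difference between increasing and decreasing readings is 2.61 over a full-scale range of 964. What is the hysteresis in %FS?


Hysteresis = (max difference / full scale) * 100%.
H = (2.61 / 964) * 100
H = 0.271 %FS

0.271 %FS


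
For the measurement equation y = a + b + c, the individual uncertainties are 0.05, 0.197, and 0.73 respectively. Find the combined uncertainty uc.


For a sum of independent quantities, uc = sqrt(u1^2 + u2^2 + u3^2).
uc = sqrt(0.05^2 + 0.197^2 + 0.73^2)
uc = sqrt(0.0025 + 0.038809 + 0.5329)
uc = 0.7578

0.7578


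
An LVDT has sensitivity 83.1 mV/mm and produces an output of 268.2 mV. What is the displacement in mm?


Displacement = Vout / sensitivity.
d = 268.2 / 83.1
d = 3.227 mm

3.227 mm


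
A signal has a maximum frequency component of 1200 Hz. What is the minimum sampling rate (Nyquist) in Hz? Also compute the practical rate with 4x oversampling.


By Nyquist theorem, fs_min = 2 * fmax.
fs_min = 2 * 1200 = 2400 Hz
Practical rate = 4 * fs_min = 4 * 2400 = 9600 Hz

fs_min = 2400 Hz, fs_practical = 9600 Hz


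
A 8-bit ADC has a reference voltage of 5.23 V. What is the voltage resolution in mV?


The resolution (LSB) of an ADC is Vref / 2^n.
LSB = 5.23 / 2^8
LSB = 5.23 / 256
LSB = 0.02042969 V = 20.4296875 mV

20.4296875 mV


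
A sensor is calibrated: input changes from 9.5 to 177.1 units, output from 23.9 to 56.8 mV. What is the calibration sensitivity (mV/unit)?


Sensitivity = (y2 - y1) / (x2 - x1).
S = (56.8 - 23.9) / (177.1 - 9.5)
S = 32.9 / 167.6
S = 0.1963 mV/unit

0.1963 mV/unit


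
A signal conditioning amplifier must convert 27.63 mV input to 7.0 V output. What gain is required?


Gain = Vout / Vin (converting to same units).
G = 7.0 V / 27.63 mV
G = 7000.0 mV / 27.63 mV
G = 253.35

253.35


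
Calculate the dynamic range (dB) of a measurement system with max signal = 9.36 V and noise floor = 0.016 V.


Dynamic range = 20 * log10(Vmax / Vnoise).
DR = 20 * log10(9.36 / 0.016)
DR = 20 * log10(585.0)
DR = 55.34 dB

55.34 dB


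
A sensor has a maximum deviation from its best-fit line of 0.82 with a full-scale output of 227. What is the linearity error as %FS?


Linearity error = (max deviation / full scale) * 100%.
Linearity = (0.82 / 227) * 100
Linearity = 0.361 %FS

0.361 %FS


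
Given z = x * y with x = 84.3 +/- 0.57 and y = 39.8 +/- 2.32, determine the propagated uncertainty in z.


For a product z = x*y, the relative uncertainty is:
uz/z = sqrt((ux/x)^2 + (uy/y)^2)
Relative uncertainties: ux/x = 0.57/84.3 = 0.006762
uy/y = 2.32/39.8 = 0.058291
z = 84.3 * 39.8 = 3355.1
uz = 3355.1 * sqrt(0.006762^2 + 0.058291^2) = 196.887

196.887


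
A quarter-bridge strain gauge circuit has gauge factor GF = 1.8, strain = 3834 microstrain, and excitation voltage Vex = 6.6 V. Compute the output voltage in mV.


Quarter bridge output: Vout = (GF * epsilon * Vex) / 4.
Vout = (1.8 * 3834e-6 * 6.6) / 4
Vout = 0.04554792 / 4 V
Vout = 0.01138698 V = 11.387 mV

11.387 mV


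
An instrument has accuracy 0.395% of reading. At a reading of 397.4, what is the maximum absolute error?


Absolute error = (accuracy% / 100) * reading.
Error = (0.395 / 100) * 397.4
Error = 0.00395 * 397.4
Error = 1.5697

1.5697


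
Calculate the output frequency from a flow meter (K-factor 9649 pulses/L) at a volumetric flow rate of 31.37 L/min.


Frequency = K * Q / 60 (converting L/min to L/s).
f = 9649 * 31.37 / 60
f = 302689.13 / 60
f = 5044.82 Hz

5044.82 Hz


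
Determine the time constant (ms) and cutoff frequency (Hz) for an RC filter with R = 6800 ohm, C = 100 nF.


Time constant: tau = R * C.
tau = 6800 * 1.00e-07 = 0.00068 s
tau = 0.68 ms
Cutoff frequency: fc = 1 / (2*pi*R*C).
fc = 1 / (2*pi*0.00068) = 234.05 Hz

tau = 0.68 ms, fc = 234.05 Hz


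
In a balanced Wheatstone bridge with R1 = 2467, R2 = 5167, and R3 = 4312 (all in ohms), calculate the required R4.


At balance: R1*R4 = R2*R3, so R4 = R2*R3/R1.
R4 = 5167 * 4312 / 2467
R4 = 22280104 / 2467
R4 = 9031.25 ohm

9031.25 ohm


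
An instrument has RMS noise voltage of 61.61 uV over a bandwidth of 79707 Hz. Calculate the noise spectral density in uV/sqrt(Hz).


Noise spectral density = Vrms / sqrt(BW).
NSD = 61.61 / sqrt(79707)
NSD = 61.61 / 282.3243
NSD = 0.2182 uV/sqrt(Hz)

0.2182 uV/sqrt(Hz)


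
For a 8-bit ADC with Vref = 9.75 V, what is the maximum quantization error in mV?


The maximum quantization error is +/- LSB/2.
LSB = Vref / 2^n = 9.75 / 256 = 0.03808594 V
Max error = LSB / 2 = 0.03808594 / 2 = 0.01904297 V
Max error = 19.043 mV

19.043 mV


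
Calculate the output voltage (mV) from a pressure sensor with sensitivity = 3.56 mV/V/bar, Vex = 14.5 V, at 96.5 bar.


Output = sensitivity * Vex * P.
Vout = 3.56 * 14.5 * 96.5
Vout = 51.62 * 96.5
Vout = 4981.33 mV

4981.33 mV


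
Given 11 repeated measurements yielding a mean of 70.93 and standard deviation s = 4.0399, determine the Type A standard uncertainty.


The standard uncertainty for Type A evaluation is u = s / sqrt(n).
u = 4.0399 / sqrt(11)
u = 4.0399 / 3.3166
u = 1.2181

1.2181


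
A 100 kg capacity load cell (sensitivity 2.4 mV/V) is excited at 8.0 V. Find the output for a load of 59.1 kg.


Vout = rated_output * Vex * (load / capacity).
Vout = 2.4 * 8.0 * (59.1 / 100)
Vout = 2.4 * 8.0 * 0.591
Vout = 11.347 mV

11.347 mV


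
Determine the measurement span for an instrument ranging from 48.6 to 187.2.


Span = upper range - lower range.
Span = 187.2 - (48.6)
Span = 138.6

138.6


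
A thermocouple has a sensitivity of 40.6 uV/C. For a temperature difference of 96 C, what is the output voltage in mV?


The thermocouple output V = sensitivity * dT.
V = 40.6 uV/C * 96 C
V = 3897.6 uV
V = 3.898 mV

3.898 mV


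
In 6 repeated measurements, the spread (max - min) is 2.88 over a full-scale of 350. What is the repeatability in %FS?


Repeatability = (spread / full scale) * 100%.
R = (2.88 / 350) * 100
R = 0.823 %FS

0.823 %FS


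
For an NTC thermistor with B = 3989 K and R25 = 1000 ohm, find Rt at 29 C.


NTC thermistor equation: Rt = R25 * exp(B * (1/T - 1/T25)).
T in Kelvin: 302.15 K, T25 = 298.15 K
1/T - 1/T25 = 1/302.15 - 1/298.15 = -4.44e-05
B * (1/T - 1/T25) = 3989 * -4.44e-05 = -0.1771
Rt = 1000 * exp(-0.1771) = 837.7 ohm

837.7 ohm


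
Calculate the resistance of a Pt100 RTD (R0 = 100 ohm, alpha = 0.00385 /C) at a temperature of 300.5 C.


The RTD equation: Rt = R0 * (1 + alpha * T).
Rt = 100 * (1 + 0.00385 * 300.5)
Rt = 100 * (1 + 1.156925)
Rt = 100 * 2.156925
Rt = 215.693 ohm

215.693 ohm


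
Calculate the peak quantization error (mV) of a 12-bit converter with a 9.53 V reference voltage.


The maximum quantization error is +/- LSB/2.
LSB = Vref / 2^n = 9.53 / 4096 = 0.00232666 V
Max error = LSB / 2 = 0.00232666 / 2 = 0.00116333 V
Max error = 1.1633 mV

1.1633 mV


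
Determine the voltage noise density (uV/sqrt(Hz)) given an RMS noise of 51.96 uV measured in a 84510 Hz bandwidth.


Noise spectral density = Vrms / sqrt(BW).
NSD = 51.96 / sqrt(84510)
NSD = 51.96 / 290.706
NSD = 0.1787 uV/sqrt(Hz)

0.1787 uV/sqrt(Hz)


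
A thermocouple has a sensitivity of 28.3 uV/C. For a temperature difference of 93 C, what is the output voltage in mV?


The thermocouple output V = sensitivity * dT.
V = 28.3 uV/C * 93 C
V = 2631.9 uV
V = 2.632 mV

2.632 mV


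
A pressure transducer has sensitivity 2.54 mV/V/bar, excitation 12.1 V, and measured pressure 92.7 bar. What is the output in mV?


Output = sensitivity * Vex * P.
Vout = 2.54 * 12.1 * 92.7
Vout = 30.734 * 92.7
Vout = 2849.04 mV

2849.04 mV


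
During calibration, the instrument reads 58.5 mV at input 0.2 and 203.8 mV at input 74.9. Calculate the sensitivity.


Sensitivity = (y2 - y1) / (x2 - x1).
S = (203.8 - 58.5) / (74.9 - 0.2)
S = 145.3 / 74.7
S = 1.9451 mV/unit

1.9451 mV/unit


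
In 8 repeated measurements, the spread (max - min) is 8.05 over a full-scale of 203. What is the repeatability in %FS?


Repeatability = (spread / full scale) * 100%.
R = (8.05 / 203) * 100
R = 3.966 %FS

3.966 %FS


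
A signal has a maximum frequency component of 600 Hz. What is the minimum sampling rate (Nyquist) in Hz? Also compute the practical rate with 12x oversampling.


By Nyquist theorem, fs_min = 2 * fmax.
fs_min = 2 * 600 = 1200 Hz
Practical rate = 12 * fs_min = 12 * 1200 = 14400 Hz

fs_min = 1200 Hz, fs_practical = 14400 Hz


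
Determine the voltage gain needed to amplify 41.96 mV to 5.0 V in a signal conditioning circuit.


Gain = Vout / Vin (converting to same units).
G = 5.0 V / 41.96 mV
G = 5000.0 mV / 41.96 mV
G = 119.16

119.16


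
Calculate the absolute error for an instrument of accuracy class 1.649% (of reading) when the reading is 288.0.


Absolute error = (accuracy% / 100) * reading.
Error = (1.649 / 100) * 288.0
Error = 0.01649 * 288.0
Error = 4.7491

4.7491


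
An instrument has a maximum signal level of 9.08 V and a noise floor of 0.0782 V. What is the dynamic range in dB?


Dynamic range = 20 * log10(Vmax / Vnoise).
DR = 20 * log10(9.08 / 0.0782)
DR = 20 * log10(116.11)
DR = 41.3 dB

41.3 dB


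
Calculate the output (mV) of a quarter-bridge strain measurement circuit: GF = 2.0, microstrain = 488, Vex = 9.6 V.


Quarter bridge output: Vout = (GF * epsilon * Vex) / 4.
Vout = (2.0 * 488e-6 * 9.6) / 4
Vout = 0.0093696 / 4 V
Vout = 0.0023424 V = 2.3424 mV

2.3424 mV


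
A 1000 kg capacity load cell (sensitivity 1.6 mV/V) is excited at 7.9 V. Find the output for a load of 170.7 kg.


Vout = rated_output * Vex * (load / capacity).
Vout = 1.6 * 7.9 * (170.7 / 1000)
Vout = 1.6 * 7.9 * 0.1707
Vout = 2.158 mV

2.158 mV


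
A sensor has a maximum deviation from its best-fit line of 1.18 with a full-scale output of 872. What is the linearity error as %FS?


Linearity error = (max deviation / full scale) * 100%.
Linearity = (1.18 / 872) * 100
Linearity = 0.135 %FS

0.135 %FS


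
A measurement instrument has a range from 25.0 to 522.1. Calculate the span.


Span = upper range - lower range.
Span = 522.1 - (25.0)
Span = 497.1

497.1


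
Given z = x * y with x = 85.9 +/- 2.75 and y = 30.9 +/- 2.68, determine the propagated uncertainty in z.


For a product z = x*y, the relative uncertainty is:
uz/z = sqrt((ux/x)^2 + (uy/y)^2)
Relative uncertainties: ux/x = 2.75/85.9 = 0.032014
uy/y = 2.68/30.9 = 0.086731
z = 85.9 * 30.9 = 2654.3
uz = 2654.3 * sqrt(0.032014^2 + 0.086731^2) = 245.394

245.394


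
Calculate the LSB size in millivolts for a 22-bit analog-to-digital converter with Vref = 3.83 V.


The resolution (LSB) of an ADC is Vref / 2^n.
LSB = 3.83 / 2^22
LSB = 3.83 / 4194304
LSB = 9.1e-07 V = 0.00091314 mV

0.00091314 mV


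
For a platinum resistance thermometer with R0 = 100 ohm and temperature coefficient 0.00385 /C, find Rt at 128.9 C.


The RTD equation: Rt = R0 * (1 + alpha * T).
Rt = 100 * (1 + 0.00385 * 128.9)
Rt = 100 * (1 + 0.496265)
Rt = 100 * 1.496265
Rt = 149.626 ohm

149.626 ohm


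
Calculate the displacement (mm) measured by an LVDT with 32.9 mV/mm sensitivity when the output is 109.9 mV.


Displacement = Vout / sensitivity.
d = 109.9 / 32.9
d = 3.34 mm

3.34 mm


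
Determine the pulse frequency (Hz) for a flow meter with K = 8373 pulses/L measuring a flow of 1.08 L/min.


Frequency = K * Q / 60 (converting L/min to L/s).
f = 8373 * 1.08 / 60
f = 9042.84 / 60
f = 150.71 Hz

150.71 Hz


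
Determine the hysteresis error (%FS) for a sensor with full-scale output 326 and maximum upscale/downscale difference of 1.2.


Hysteresis = (max difference / full scale) * 100%.
H = (1.2 / 326) * 100
H = 0.368 %FS

0.368 %FS


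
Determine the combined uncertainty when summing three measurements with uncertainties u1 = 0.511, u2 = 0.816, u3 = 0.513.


For a sum of independent quantities, uc = sqrt(u1^2 + u2^2 + u3^2).
uc = sqrt(0.511^2 + 0.816^2 + 0.513^2)
uc = sqrt(0.261121 + 0.665856 + 0.263169)
uc = 1.0909

1.0909


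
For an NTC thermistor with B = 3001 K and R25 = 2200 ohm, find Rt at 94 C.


NTC thermistor equation: Rt = R25 * exp(B * (1/T - 1/T25)).
T in Kelvin: 367.15 K, T25 = 298.15 K
1/T - 1/T25 = 1/367.15 - 1/298.15 = -0.00063033
B * (1/T - 1/T25) = 3001 * -0.00063033 = -1.8916
Rt = 2200 * exp(-1.8916) = 331.8 ohm

331.8 ohm


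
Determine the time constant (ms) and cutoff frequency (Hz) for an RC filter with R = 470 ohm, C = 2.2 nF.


Time constant: tau = R * C.
tau = 470 * 2.20e-09 = 1.034e-06 s
tau = 0.001 ms
Cutoff frequency: fc = 1 / (2*pi*R*C).
fc = 1 / (2*pi*1.034e-06) = 153921.61 Hz

tau = 0.001 ms, fc = 153921.61 Hz


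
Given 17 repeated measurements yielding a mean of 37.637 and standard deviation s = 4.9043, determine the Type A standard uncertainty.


The standard uncertainty for Type A evaluation is u = s / sqrt(n).
u = 4.9043 / sqrt(17)
u = 4.9043 / 4.1231
u = 1.1895

1.1895


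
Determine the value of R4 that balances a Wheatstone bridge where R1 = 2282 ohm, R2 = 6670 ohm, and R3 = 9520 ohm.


At balance: R1*R4 = R2*R3, so R4 = R2*R3/R1.
R4 = 6670 * 9520 / 2282
R4 = 63498400 / 2282
R4 = 27825.77 ohm

27825.77 ohm


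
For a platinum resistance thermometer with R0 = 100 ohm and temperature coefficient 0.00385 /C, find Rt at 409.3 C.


The RTD equation: Rt = R0 * (1 + alpha * T).
Rt = 100 * (1 + 0.00385 * 409.3)
Rt = 100 * (1 + 1.575805)
Rt = 100 * 2.575805
Rt = 257.58 ohm

257.58 ohm


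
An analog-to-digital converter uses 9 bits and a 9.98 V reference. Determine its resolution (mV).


The resolution (LSB) of an ADC is Vref / 2^n.
LSB = 9.98 / 2^9
LSB = 9.98 / 512
LSB = 0.01949219 V = 19.4921875 mV

19.4921875 mV


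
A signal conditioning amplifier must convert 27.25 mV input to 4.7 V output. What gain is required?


Gain = Vout / Vin (converting to same units).
G = 4.7 V / 27.25 mV
G = 4700.0 mV / 27.25 mV
G = 172.48

172.48


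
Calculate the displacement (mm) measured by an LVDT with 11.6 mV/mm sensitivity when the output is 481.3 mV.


Displacement = Vout / sensitivity.
d = 481.3 / 11.6
d = 41.491 mm

41.491 mm


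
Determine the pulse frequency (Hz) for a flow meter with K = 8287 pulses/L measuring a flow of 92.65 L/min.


Frequency = K * Q / 60 (converting L/min to L/s).
f = 8287 * 92.65 / 60
f = 767790.55 / 60
f = 12796.51 Hz

12796.51 Hz


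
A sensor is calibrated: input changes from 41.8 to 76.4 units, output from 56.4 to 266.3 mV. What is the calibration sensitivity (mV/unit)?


Sensitivity = (y2 - y1) / (x2 - x1).
S = (266.3 - 56.4) / (76.4 - 41.8)
S = 209.9 / 34.6
S = 6.0665 mV/unit

6.0665 mV/unit


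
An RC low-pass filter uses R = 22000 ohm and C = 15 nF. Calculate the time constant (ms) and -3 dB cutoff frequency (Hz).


Time constant: tau = R * C.
tau = 22000 * 1.50e-08 = 0.00033 s
tau = 0.33 ms
Cutoff frequency: fc = 1 / (2*pi*R*C).
fc = 1 / (2*pi*0.00033) = 482.29 Hz

tau = 0.33 ms, fc = 482.29 Hz


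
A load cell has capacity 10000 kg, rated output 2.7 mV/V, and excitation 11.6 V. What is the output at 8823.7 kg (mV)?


Vout = rated_output * Vex * (load / capacity).
Vout = 2.7 * 11.6 * (8823.7 / 10000)
Vout = 2.7 * 11.6 * 0.88237
Vout = 27.636 mV

27.636 mV


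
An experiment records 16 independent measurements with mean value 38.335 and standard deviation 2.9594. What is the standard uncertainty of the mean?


The standard uncertainty for Type A evaluation is u = s / sqrt(n).
u = 2.9594 / sqrt(16)
u = 2.9594 / 4.0
u = 0.7399

0.7399


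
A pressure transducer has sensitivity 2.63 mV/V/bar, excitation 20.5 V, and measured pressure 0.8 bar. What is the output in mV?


Output = sensitivity * Vex * P.
Vout = 2.63 * 20.5 * 0.8
Vout = 53.915 * 0.8
Vout = 43.13 mV

43.13 mV


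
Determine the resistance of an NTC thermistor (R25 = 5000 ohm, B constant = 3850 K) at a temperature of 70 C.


NTC thermistor equation: Rt = R25 * exp(B * (1/T - 1/T25)).
T in Kelvin: 343.15 K, T25 = 298.15 K
1/T - 1/T25 = 1/343.15 - 1/298.15 = -0.00043984
B * (1/T - 1/T25) = 3850 * -0.00043984 = -1.6934
Rt = 5000 * exp(-1.6934) = 919.5 ohm

919.5 ohm


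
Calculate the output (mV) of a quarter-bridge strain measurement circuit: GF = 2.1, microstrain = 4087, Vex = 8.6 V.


Quarter bridge output: Vout = (GF * epsilon * Vex) / 4.
Vout = (2.1 * 4087e-6 * 8.6) / 4
Vout = 0.07381122 / 4 V
Vout = 0.0184528 V = 18.4528 mV

18.4528 mV


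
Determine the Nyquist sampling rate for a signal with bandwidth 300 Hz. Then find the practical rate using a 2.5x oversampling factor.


By Nyquist theorem, fs_min = 2 * fmax.
fs_min = 2 * 300 = 600 Hz
Practical rate = 2.5 * fs_min = 2.5 * 600 = 1500 Hz

fs_min = 600 Hz, fs_practical = 1500 Hz


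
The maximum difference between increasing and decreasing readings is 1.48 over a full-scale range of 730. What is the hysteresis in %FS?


Hysteresis = (max difference / full scale) * 100%.
H = (1.48 / 730) * 100
H = 0.203 %FS

0.203 %FS


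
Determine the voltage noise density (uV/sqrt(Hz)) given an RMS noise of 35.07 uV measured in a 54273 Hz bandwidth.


Noise spectral density = Vrms / sqrt(BW).
NSD = 35.07 / sqrt(54273)
NSD = 35.07 / 232.9657
NSD = 0.1505 uV/sqrt(Hz)

0.1505 uV/sqrt(Hz)


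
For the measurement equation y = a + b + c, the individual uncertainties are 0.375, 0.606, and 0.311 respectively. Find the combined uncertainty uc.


For a sum of independent quantities, uc = sqrt(u1^2 + u2^2 + u3^2).
uc = sqrt(0.375^2 + 0.606^2 + 0.311^2)
uc = sqrt(0.140625 + 0.367236 + 0.096721)
uc = 0.7775

0.7775


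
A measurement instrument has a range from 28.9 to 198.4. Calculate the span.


Span = upper range - lower range.
Span = 198.4 - (28.9)
Span = 169.5

169.5


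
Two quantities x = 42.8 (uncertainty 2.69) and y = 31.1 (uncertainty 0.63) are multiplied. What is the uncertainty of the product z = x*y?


For a product z = x*y, the relative uncertainty is:
uz/z = sqrt((ux/x)^2 + (uy/y)^2)
Relative uncertainties: ux/x = 2.69/42.8 = 0.06285
uy/y = 0.63/31.1 = 0.020257
z = 42.8 * 31.1 = 1331.1
uz = 1331.1 * sqrt(0.06285^2 + 0.020257^2) = 87.897

87.897


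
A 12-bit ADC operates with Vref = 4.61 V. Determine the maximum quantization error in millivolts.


The maximum quantization error is +/- LSB/2.
LSB = Vref / 2^n = 4.61 / 4096 = 0.00112549 V
Max error = LSB / 2 = 0.00112549 / 2 = 0.00056274 V
Max error = 0.5627 mV

0.5627 mV


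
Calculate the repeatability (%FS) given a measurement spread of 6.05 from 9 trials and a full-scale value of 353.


Repeatability = (spread / full scale) * 100%.
R = (6.05 / 353) * 100
R = 1.714 %FS

1.714 %FS


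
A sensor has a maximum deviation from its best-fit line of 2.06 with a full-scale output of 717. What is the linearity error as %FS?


Linearity error = (max deviation / full scale) * 100%.
Linearity = (2.06 / 717) * 100
Linearity = 0.287 %FS

0.287 %FS


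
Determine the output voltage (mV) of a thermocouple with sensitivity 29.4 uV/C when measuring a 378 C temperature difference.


The thermocouple output V = sensitivity * dT.
V = 29.4 uV/C * 378 C
V = 11113.2 uV
V = 11.113 mV

11.113 mV


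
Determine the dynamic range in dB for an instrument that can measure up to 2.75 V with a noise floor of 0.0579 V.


Dynamic range = 20 * log10(Vmax / Vnoise).
DR = 20 * log10(2.75 / 0.0579)
DR = 20 * log10(47.5)
DR = 33.53 dB

33.53 dB


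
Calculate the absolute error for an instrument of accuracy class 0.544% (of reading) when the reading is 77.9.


Absolute error = (accuracy% / 100) * reading.
Error = (0.544 / 100) * 77.9
Error = 0.00544 * 77.9
Error = 0.4238

0.4238


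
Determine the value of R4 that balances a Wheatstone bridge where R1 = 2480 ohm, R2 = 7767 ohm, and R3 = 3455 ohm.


At balance: R1*R4 = R2*R3, so R4 = R2*R3/R1.
R4 = 7767 * 3455 / 2480
R4 = 26834985 / 2480
R4 = 10820.56 ohm

10820.56 ohm


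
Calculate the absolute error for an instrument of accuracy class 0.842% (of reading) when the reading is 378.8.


Absolute error = (accuracy% / 100) * reading.
Error = (0.842 / 100) * 378.8
Error = 0.00842 * 378.8
Error = 3.1895

3.1895


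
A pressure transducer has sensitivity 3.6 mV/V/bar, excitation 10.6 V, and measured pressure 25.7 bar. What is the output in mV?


Output = sensitivity * Vex * P.
Vout = 3.6 * 10.6 * 25.7
Vout = 38.16 * 25.7
Vout = 980.71 mV

980.71 mV


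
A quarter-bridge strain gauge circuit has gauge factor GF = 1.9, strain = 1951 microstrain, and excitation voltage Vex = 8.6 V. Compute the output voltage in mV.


Quarter bridge output: Vout = (GF * epsilon * Vex) / 4.
Vout = (1.9 * 1951e-6 * 8.6) / 4
Vout = 0.03187934 / 4 V
Vout = 0.00796983 V = 7.9698 mV

7.9698 mV


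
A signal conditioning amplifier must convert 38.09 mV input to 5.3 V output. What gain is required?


Gain = Vout / Vin (converting to same units).
G = 5.3 V / 38.09 mV
G = 5300.0 mV / 38.09 mV
G = 139.14

139.14


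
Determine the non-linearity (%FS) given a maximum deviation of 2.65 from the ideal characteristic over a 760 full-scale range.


Linearity error = (max deviation / full scale) * 100%.
Linearity = (2.65 / 760) * 100
Linearity = 0.349 %FS

0.349 %FS


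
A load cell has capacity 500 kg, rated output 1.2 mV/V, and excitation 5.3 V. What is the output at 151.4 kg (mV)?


Vout = rated_output * Vex * (load / capacity).
Vout = 1.2 * 5.3 * (151.4 / 500)
Vout = 1.2 * 5.3 * 0.3028
Vout = 1.926 mV

1.926 mV


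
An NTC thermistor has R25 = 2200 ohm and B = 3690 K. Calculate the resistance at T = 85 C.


NTC thermistor equation: Rt = R25 * exp(B * (1/T - 1/T25)).
T in Kelvin: 358.15 K, T25 = 298.15 K
1/T - 1/T25 = 1/358.15 - 1/298.15 = -0.00056189
B * (1/T - 1/T25) = 3690 * -0.00056189 = -2.0734
Rt = 2200 * exp(-2.0734) = 276.7 ohm

276.7 ohm


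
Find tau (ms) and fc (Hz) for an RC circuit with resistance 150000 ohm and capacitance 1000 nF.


Time constant: tau = R * C.
tau = 150000 * 1.00e-06 = 0.15 s
tau = 150.0 ms
Cutoff frequency: fc = 1 / (2*pi*R*C).
fc = 1 / (2*pi*0.15) = 1.06 Hz

tau = 150.0 ms, fc = 1.06 Hz


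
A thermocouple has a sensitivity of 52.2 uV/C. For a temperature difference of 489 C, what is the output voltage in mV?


The thermocouple output V = sensitivity * dT.
V = 52.2 uV/C * 489 C
V = 25525.8 uV
V = 25.526 mV

25.526 mV


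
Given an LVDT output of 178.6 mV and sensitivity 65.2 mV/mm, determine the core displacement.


Displacement = Vout / sensitivity.
d = 178.6 / 65.2
d = 2.739 mm

2.739 mm


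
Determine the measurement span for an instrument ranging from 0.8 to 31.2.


Span = upper range - lower range.
Span = 31.2 - (0.8)
Span = 30.4

30.4


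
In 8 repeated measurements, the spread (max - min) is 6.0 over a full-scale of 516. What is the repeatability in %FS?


Repeatability = (spread / full scale) * 100%.
R = (6.0 / 516) * 100
R = 1.163 %FS

1.163 %FS


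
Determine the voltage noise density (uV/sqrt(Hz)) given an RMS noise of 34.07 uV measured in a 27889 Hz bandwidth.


Noise spectral density = Vrms / sqrt(BW).
NSD = 34.07 / sqrt(27889)
NSD = 34.07 / 167.0
NSD = 0.204 uV/sqrt(Hz)

0.204 uV/sqrt(Hz)


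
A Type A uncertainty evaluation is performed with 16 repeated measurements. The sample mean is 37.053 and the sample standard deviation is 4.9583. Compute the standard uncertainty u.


The standard uncertainty for Type A evaluation is u = s / sqrt(n).
u = 4.9583 / sqrt(16)
u = 4.9583 / 4.0
u = 1.2396

1.2396


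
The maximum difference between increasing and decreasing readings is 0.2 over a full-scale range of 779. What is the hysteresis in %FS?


Hysteresis = (max difference / full scale) * 100%.
H = (0.2 / 779) * 100
H = 0.026 %FS

0.026 %FS


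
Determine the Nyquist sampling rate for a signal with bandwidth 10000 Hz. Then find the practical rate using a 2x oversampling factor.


By Nyquist theorem, fs_min = 2 * fmax.
fs_min = 2 * 10000 = 20000 Hz
Practical rate = 2 * fs_min = 2 * 20000 = 40000 Hz

fs_min = 20000 Hz, fs_practical = 40000 Hz


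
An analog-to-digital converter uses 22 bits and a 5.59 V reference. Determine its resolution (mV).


The resolution (LSB) of an ADC is Vref / 2^n.
LSB = 5.59 / 2^22
LSB = 5.59 / 4194304
LSB = 1.33e-06 V = 0.00133276 mV

0.00133276 mV


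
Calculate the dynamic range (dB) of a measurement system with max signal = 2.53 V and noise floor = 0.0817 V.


Dynamic range = 20 * log10(Vmax / Vnoise).
DR = 20 * log10(2.53 / 0.0817)
DR = 20 * log10(30.97)
DR = 29.82 dB

29.82 dB


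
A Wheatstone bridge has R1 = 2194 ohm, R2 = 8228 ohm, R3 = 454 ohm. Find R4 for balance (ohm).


At balance: R1*R4 = R2*R3, so R4 = R2*R3/R1.
R4 = 8228 * 454 / 2194
R4 = 3735512 / 2194
R4 = 1702.6 ohm

1702.6 ohm


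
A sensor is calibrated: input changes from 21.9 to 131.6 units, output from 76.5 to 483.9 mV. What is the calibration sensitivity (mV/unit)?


Sensitivity = (y2 - y1) / (x2 - x1).
S = (483.9 - 76.5) / (131.6 - 21.9)
S = 407.4 / 109.7
S = 3.7138 mV/unit

3.7138 mV/unit


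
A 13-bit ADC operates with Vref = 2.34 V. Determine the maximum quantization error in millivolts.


The maximum quantization error is +/- LSB/2.
LSB = Vref / 2^n = 2.34 / 8192 = 0.00028564 V
Max error = LSB / 2 = 0.00028564 / 2 = 0.00014282 V
Max error = 0.1428 mV

0.1428 mV


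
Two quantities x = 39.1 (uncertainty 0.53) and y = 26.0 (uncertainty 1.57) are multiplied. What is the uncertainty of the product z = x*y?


For a product z = x*y, the relative uncertainty is:
uz/z = sqrt((ux/x)^2 + (uy/y)^2)
Relative uncertainties: ux/x = 0.53/39.1 = 0.013555
uy/y = 1.57/26.0 = 0.060385
z = 39.1 * 26.0 = 1016.6
uz = 1016.6 * sqrt(0.013555^2 + 0.060385^2) = 62.915

62.915


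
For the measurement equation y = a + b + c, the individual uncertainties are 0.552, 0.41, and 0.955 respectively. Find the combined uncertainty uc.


For a sum of independent quantities, uc = sqrt(u1^2 + u2^2 + u3^2).
uc = sqrt(0.552^2 + 0.41^2 + 0.955^2)
uc = sqrt(0.304704 + 0.1681 + 0.912025)
uc = 1.1768

1.1768


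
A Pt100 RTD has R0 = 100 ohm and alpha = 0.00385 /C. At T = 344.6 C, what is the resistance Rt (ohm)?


The RTD equation: Rt = R0 * (1 + alpha * T).
Rt = 100 * (1 + 0.00385 * 344.6)
Rt = 100 * (1 + 1.32671)
Rt = 100 * 2.32671
Rt = 232.671 ohm

232.671 ohm


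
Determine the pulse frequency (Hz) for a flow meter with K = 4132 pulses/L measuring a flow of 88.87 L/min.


Frequency = K * Q / 60 (converting L/min to L/s).
f = 4132 * 88.87 / 60
f = 367210.84 / 60
f = 6120.18 Hz

6120.18 Hz


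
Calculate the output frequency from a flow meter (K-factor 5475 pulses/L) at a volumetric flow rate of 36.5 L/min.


Frequency = K * Q / 60 (converting L/min to L/s).
f = 5475 * 36.5 / 60
f = 199837.5 / 60
f = 3330.62 Hz

3330.62 Hz
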